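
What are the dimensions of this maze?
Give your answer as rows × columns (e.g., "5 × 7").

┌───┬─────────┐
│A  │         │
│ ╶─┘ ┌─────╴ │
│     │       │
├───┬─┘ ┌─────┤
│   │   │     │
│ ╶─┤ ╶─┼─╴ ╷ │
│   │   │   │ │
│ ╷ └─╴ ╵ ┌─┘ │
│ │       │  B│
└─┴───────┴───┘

Counting the maze dimensions:
Rows (vertical): 5
Columns (horizontal): 7
Dimensions: 5 × 7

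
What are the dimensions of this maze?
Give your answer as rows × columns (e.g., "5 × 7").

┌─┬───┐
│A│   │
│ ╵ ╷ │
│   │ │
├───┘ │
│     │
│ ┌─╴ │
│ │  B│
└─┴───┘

Counting the maze dimensions:
Rows (vertical): 4
Columns (horizontal): 3
Dimensions: 4 × 3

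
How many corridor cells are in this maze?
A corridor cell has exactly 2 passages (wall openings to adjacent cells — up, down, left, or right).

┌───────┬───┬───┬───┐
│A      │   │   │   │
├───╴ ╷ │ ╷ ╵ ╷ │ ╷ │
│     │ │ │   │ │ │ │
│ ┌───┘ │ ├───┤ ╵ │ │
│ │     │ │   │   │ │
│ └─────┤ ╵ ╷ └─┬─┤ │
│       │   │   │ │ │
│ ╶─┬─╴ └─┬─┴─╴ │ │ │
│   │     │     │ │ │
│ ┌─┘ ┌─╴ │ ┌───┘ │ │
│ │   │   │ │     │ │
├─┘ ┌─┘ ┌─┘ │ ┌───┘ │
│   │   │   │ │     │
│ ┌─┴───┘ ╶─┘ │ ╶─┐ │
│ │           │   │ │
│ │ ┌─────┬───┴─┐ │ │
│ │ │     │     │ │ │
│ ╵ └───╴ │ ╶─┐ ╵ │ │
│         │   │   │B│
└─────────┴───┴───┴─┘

Counting cells with exactly 2 passages:
Total corridor cells: 84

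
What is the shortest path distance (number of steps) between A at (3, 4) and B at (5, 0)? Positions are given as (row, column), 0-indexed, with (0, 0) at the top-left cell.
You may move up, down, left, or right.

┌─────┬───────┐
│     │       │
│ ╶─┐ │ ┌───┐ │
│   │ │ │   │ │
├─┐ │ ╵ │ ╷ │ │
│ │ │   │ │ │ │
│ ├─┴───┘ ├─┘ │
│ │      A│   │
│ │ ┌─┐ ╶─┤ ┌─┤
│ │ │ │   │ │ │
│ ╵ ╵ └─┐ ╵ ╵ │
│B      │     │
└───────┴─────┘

Finding path from (3, 4) to (5, 0):
Path: (3,4) → (3,3) → (3,2) → (3,1) → (4,1) → (5,1) → (5,0)
Distance: 6 steps

Solution:

┌─────┬───────┐
│     │       │
│ ╶─┐ │ ┌───┐ │
│   │ │ │   │ │
├─┐ │ ╵ │ ╷ │ │
│ │ │   │ │ │ │
│ ├─┴───┘ ├─┘ │
│ │↓ ← ← A│   │
│ │ ┌─┐ ╶─┤ ┌─┤
│ │↓│ │   │ │ │
│ ╵ ╵ └─┐ ╵ ╵ │
│B ↲    │     │
└───────┴─────┘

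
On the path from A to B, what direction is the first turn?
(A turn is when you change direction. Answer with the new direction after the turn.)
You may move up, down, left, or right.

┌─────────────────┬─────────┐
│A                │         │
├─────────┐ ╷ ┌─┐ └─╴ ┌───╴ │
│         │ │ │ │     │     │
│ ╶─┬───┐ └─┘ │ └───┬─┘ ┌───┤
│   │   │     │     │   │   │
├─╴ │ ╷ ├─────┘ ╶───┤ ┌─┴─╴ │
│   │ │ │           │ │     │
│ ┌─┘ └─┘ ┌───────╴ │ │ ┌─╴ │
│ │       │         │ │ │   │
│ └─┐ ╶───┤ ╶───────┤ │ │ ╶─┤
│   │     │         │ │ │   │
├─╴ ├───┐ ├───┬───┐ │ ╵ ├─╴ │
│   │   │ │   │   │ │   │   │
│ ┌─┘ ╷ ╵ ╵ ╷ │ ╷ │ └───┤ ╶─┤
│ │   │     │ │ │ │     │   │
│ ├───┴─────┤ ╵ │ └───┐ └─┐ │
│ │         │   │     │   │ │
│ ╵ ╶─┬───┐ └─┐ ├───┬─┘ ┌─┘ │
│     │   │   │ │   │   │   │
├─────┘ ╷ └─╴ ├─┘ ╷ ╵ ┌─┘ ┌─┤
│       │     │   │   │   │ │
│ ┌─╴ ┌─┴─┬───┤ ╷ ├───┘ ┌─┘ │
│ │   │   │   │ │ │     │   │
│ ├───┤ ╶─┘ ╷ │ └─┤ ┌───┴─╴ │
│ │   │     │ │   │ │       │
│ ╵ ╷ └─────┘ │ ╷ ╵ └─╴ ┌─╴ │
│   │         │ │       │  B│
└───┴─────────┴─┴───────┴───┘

Directions: right, right, right, right, right, right, right, right, down, right, right, up, right, right, right, down, left, left, down, left, down, down, down, down, right, up, up, up, right, right, down, left, down, right, down, left, down, right, down, down, left, down, left, down, left, left, down, down, right, right, up, right, right, down
First turn direction: down

Solution:

┌─────────────────┬─────────┐
│A → → → → → → → ↓│  ↱ → → ↓│
├─────────┐ ╷ ┌─┐ └─╴ ┌───╴ │
│         │ │ │ │↳ → ↑│↓ ← ↲│
│ ╶─┬───┐ └─┘ │ └───┬─┘ ┌───┤
│   │   │     │     │↓ ↲│   │
├─╴ │ ╷ ├─────┘ ╶───┤ ┌─┴─╴ │
│   │ │ │           │↓│↱ → ↓│
│ ┌─┘ └─┘ ┌───────╴ │ │ ┌─╴ │
│ │       │         │↓│↑│↓ ↲│
│ └─┐ ╶───┤ ╶───────┤ │ │ ╶─┤
│   │     │         │↓│↑│↳ ↓│
├─╴ ├───┐ ├───┬───┐ │ ╵ ├─╴ │
│   │   │ │   │   │ │↳ ↑│↓ ↲│
│ ┌─┘ ╷ ╵ ╵ ╷ │ ╷ │ └───┤ ╶─┤
│ │   │     │ │ │ │     │↳ ↓│
│ ├───┴─────┤ ╵ │ └───┐ └─┐ │
│ │         │   │     │   │↓│
│ ╵ ╶─┬───┐ └─┐ ├───┬─┘ ┌─┘ │
│     │   │   │ │   │   │↓ ↲│
├─────┘ ╷ └─╴ ├─┘ ╷ ╵ ┌─┘ ┌─┤
│       │     │   │   │↓ ↲│ │
│ ┌─╴ ┌─┴─┬───┤ ╷ ├───┘ ┌─┘ │
│ │   │   │   │ │ │↓ ← ↲│   │
│ ├───┤ ╶─┘ ╷ │ └─┤ ┌───┴─╴ │
│ │   │     │ │   │↓│  ↱ → ↓│
│ ╵ ╷ └─────┘ │ ╷ ╵ └─╴ ┌─╴ │
│   │         │ │  ↳ → ↑│  B│
└───┴─────────┴─┴───────┴───┘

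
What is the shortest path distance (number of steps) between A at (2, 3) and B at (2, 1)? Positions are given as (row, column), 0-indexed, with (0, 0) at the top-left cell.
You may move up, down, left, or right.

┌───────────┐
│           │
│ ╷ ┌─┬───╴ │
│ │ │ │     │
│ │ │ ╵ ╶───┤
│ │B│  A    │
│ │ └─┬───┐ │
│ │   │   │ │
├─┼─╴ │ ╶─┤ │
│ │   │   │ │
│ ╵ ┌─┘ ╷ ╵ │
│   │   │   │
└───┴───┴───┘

Finding path from (2, 3) to (2, 1):
Path: (2,3) → (1,3) → (1,4) → (1,5) → (0,5) → (0,4) → (0,3) → (0,2) → (0,1) → (1,1) → (2,1)
Distance: 10 steps

Solution:

┌───────────┐
│  ↓ ← ← ← ↰│
│ ╷ ┌─┬───╴ │
│ │↓│ │↱ → ↑│
│ │ │ ╵ ╶───┤
│ │B│  A    │
│ │ └─┬───┐ │
│ │   │   │ │
├─┼─╴ │ ╶─┤ │
│ │   │   │ │
│ ╵ ┌─┘ ╷ ╵ │
│   │   │   │
└───┴───┴───┘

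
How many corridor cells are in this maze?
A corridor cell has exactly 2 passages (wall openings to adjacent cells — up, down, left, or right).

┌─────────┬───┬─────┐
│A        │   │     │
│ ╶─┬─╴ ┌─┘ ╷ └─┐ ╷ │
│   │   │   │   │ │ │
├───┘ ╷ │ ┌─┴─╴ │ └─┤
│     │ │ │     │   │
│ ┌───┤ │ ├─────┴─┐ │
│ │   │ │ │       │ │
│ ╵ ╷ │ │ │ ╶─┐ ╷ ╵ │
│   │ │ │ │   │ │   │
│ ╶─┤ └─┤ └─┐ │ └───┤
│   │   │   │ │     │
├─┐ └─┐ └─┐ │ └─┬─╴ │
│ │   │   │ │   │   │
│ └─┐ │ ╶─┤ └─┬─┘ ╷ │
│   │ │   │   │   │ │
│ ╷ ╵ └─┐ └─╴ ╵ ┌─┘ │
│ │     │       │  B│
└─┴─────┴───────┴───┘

Counting cells with exactly 2 passages:
Total corridor cells: 68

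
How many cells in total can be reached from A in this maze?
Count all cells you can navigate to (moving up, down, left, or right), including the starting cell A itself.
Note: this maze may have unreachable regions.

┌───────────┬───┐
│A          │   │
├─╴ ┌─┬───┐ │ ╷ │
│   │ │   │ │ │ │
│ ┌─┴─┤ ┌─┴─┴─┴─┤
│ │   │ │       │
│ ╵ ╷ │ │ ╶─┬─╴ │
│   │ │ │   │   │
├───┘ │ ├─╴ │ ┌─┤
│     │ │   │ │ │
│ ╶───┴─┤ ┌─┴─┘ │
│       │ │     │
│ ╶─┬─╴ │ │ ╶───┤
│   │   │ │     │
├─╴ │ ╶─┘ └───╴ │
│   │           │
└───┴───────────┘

Using BFS/flood-fill to find all reachable cells from A:
Maze size: 8 × 8 = 64 total cells
10 cell(s) are walled off and cannot be reached from A.
Reachable cells: 54

Reachable region (· marks reachable cells):

┌───────────┬───┐
│A · · · · ·│   │
├─╴ ┌─┬───┐ │ ╷ │
│· ·│ │   │·│ │ │
│ ┌─┴─┤ ┌─┴─┴─┴─┤
│·│· ·│ │· · · ·│
│ ╵ ╷ │ │ ╶─┬─╴ │
│· ·│·│ │· ·│· ·│
├───┘ │ ├─╴ │ ┌─┤
│· · ·│ │· ·│·│·│
│ ╶───┴─┤ ┌─┴─┘ │
│· · · ·│·│· · ·│
│ ╶─┬─╴ │ │ ╶───┤
│· ·│· ·│·│· · ·│
├─╴ │ ╶─┘ └───╴ │
│· ·│· · · · · ·│
└───┴───────────┘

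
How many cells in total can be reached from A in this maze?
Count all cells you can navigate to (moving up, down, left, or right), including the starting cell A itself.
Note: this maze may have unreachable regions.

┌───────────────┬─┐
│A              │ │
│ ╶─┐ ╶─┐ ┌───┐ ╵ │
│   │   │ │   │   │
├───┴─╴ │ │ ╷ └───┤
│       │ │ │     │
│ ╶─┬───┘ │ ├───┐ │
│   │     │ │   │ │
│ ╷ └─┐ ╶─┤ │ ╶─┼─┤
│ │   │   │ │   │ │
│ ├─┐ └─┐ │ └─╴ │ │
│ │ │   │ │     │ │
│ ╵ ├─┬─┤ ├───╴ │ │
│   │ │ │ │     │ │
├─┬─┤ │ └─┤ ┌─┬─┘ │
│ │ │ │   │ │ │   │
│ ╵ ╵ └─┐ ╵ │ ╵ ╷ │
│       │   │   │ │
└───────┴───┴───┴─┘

Using BFS/flood-fill to find all reachable cells from A:
Maze size: 9 × 9 = 81 total cells
42 cell(s) are walled off and cannot be reached from A.
Reachable cells: 39

Reachable region (· marks reachable cells):

┌───────────────┬─┐
│A · · · · · · ·│·│
│ ╶─┐ ╶─┐ ┌───┐ ╵ │
│· ·│· ·│·│   │· ·│
├───┴─╴ │ │ ╷ └───┤
│· · · ·│·│ │     │
│ ╶─┬───┘ │ ├───┐ │
│· ·│· · ·│ │   │ │
│ ╷ └─┐ ╶─┤ │ ╶─┼─┤
│·│· ·│· ·│ │   │ │
│ ├─┐ └─┐ │ └─╴ │ │
│·│·│· ·│·│     │ │
│ ╵ ├─┬─┤ ├───╴ │ │
│· ·│ │ │·│     │ │
├─┬─┤ │ └─┤ ┌─┬─┘ │
│ │ │ │   │ │ │   │
│ ╵ ╵ └─┐ ╵ │ ╵ ╷ │
│       │   │   │ │
└───────┴───┴───┴─┘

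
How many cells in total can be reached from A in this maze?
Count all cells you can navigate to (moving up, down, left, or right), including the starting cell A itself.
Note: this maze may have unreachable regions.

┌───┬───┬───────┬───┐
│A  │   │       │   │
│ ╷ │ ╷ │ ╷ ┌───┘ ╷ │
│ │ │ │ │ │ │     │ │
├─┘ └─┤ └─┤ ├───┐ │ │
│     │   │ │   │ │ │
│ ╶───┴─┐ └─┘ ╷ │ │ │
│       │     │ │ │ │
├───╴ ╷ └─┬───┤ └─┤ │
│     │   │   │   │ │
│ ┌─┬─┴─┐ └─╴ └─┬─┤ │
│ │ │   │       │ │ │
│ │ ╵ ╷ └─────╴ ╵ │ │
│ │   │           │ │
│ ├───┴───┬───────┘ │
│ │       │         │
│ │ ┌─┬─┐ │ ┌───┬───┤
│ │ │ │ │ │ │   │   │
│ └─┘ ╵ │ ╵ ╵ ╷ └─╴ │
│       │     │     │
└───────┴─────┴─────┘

Using BFS/flood-fill to find all reachable cells from A:
Maze size: 10 × 10 = 100 total cells
56 cell(s) are walled off and cannot be reached from A.
Reachable cells: 44

Reachable region (· marks reachable cells):

┌───┬───┬───────┬───┐
│A ·│   │       │   │
│ ╷ │ ╷ │ ╷ ┌───┘ ╷ │
│·│·│ │ │ │ │     │ │
├─┘ └─┤ └─┤ ├───┐ │ │
│· · ·│   │ │   │ │ │
│ ╶───┴─┐ └─┘ ╷ │ │ │
│· · · ·│     │ │ │ │
├───╴ ╷ └─┬───┤ └─┤ │
│· · ·│· ·│· ·│   │ │
│ ┌─┬─┴─┐ └─╴ └─┬─┤ │
│·│·│· ·│· · · ·│·│ │
│ │ ╵ ╷ └─────╴ ╵ │ │
│·│· ·│· · · · · ·│ │
│ ├───┴───┬───────┘ │
│·│       │         │
│ │ ┌─┬─┐ │ ┌───┬───┤
│·│ │·│·│ │ │   │   │
│ └─┘ ╵ │ ╵ ╵ ╷ └─╴ │
│· · · ·│     │     │
└───────┴─────┴─────┘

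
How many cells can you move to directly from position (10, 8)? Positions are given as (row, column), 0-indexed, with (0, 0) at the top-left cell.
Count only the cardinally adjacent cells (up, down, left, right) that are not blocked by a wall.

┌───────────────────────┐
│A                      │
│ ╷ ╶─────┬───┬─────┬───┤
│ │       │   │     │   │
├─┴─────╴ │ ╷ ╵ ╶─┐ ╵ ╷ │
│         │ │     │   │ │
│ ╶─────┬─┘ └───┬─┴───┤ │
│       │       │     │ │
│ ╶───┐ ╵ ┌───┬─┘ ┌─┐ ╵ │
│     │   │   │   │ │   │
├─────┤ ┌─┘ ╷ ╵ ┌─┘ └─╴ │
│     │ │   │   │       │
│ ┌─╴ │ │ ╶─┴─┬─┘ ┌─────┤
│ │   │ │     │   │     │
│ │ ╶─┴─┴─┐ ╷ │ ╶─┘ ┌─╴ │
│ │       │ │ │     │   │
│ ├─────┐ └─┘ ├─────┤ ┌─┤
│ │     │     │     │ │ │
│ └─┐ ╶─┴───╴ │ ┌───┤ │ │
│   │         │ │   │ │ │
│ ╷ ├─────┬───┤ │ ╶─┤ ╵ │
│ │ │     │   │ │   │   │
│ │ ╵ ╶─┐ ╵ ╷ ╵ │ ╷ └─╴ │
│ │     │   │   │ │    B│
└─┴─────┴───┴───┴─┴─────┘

Checking passable neighbors of (10, 8):
Neighbors: (9, 8), (11, 8), (10, 9)
Count: 3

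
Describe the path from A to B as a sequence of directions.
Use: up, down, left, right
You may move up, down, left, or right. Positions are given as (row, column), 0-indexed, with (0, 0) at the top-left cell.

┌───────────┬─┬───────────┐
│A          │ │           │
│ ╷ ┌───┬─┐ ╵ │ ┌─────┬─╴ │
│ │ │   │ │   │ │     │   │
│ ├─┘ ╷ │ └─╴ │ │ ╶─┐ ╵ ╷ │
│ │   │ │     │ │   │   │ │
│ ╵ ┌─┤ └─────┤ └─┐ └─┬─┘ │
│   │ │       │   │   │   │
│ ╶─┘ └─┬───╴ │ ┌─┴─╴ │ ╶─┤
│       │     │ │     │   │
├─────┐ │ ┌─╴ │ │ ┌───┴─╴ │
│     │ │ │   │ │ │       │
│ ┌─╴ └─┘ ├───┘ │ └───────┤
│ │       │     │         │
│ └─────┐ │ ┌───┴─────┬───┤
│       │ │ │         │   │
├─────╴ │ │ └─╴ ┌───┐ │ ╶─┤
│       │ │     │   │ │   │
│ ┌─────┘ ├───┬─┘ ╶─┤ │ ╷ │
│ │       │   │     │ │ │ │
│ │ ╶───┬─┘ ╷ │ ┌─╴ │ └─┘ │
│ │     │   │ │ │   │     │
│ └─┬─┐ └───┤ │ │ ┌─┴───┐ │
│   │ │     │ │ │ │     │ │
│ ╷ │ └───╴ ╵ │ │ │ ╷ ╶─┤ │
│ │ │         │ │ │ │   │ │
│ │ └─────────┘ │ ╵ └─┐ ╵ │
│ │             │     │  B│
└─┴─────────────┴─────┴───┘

Finding the path and converting it to directions:
Path through cells: (0,0) → (1,0) → (2,0) → (3,0) → (3,1) → (2,1) → (2,2) → (1,2) → (1,3) → (2,3) → (3,3) → (3,4) → (3,5) → (3,6) → (4,6) → (4,5) → (4,4) → (5,4) → (6,4) → (6,3) → (6,2) → (5,2) → (5,1) → (5,0) → (6,0) → (7,0) → (7,1) → (7,2) → (7,3) → (8,3) → (8,2) → (8,1) → (8,0) → (9,0) → (10,0) → (11,0) → (11,1) → (12,1) → (13,1) → (13,2) → (13,3) → (13,4) → (13,5) → (13,6) → (13,7) → (12,7) → (11,7) → (10,7) → (9,7) → (9,8) → (9,9) → (10,9) → (10,8) → (11,8) → (12,8) → (13,8) → (13,9) → (12,9) → (11,9) → (11,10) → (12,10) → (12,11) → (13,11) → (13,12)
Directions: down, down, down, right, up, right, up, right, down, down, right, right, right, down, left, left, down, down, left, left, up, left, left, down, down, right, right, right, down, left, left, left, down, down, down, right, down, down, right, right, right, right, right, right, up, up, up, up, right, right, down, left, down, down, down, right, up, up, right, down, right, down, right

Solution:

┌───────────┬─┬───────────┐
│A          │ │           │
│ ╷ ┌───┬─┐ ╵ │ ┌─────┬─╴ │
│↓│ │↱ ↓│ │   │ │     │   │
│ ├─┘ ╷ │ └─╴ │ │ ╶─┐ ╵ ╷ │
│↓│↱ ↑│↓│     │ │   │   │ │
│ ╵ ┌─┤ └─────┤ └─┐ └─┬─┘ │
│↳ ↑│ │↳ → → ↓│   │   │   │
│ ╶─┘ └─┬───╴ │ ┌─┴─╴ │ ╶─┤
│       │↓ ← ↲│ │     │   │
├─────┐ │ ┌─╴ │ │ ┌───┴─╴ │
│↓ ← ↰│ │↓│   │ │ │       │
│ ┌─╴ └─┘ ├───┘ │ └───────┤
│↓│  ↑ ← ↲│     │         │
│ └─────┐ │ ┌───┴─────┬───┤
│↳ → → ↓│ │ │         │   │
├─────╴ │ │ └─╴ ┌───┐ │ ╶─┤
│↓ ← ← ↲│ │     │   │ │   │
│ ┌─────┘ ├───┬─┘ ╶─┤ │ ╷ │
│↓│       │   │↱ → ↓│ │ │ │
│ │ ╶───┬─┘ ╷ │ ┌─╴ │ └─┘ │
│↓│     │   │ │↑│↓ ↲│     │
│ └─┬─┐ └───┤ │ │ ┌─┴───┐ │
│↳ ↓│ │     │ │↑│↓│↱ ↓  │ │
│ ╷ │ └───╴ ╵ │ │ │ ╷ ╶─┤ │
│ │↓│         │↑│↓│↑│↳ ↓│ │
│ │ └─────────┘ │ ╵ └─┐ ╵ │
│ │↳ → → → → → ↑│↳ ↑  │↳ B│
└─┴─────────────┴─────┴───┘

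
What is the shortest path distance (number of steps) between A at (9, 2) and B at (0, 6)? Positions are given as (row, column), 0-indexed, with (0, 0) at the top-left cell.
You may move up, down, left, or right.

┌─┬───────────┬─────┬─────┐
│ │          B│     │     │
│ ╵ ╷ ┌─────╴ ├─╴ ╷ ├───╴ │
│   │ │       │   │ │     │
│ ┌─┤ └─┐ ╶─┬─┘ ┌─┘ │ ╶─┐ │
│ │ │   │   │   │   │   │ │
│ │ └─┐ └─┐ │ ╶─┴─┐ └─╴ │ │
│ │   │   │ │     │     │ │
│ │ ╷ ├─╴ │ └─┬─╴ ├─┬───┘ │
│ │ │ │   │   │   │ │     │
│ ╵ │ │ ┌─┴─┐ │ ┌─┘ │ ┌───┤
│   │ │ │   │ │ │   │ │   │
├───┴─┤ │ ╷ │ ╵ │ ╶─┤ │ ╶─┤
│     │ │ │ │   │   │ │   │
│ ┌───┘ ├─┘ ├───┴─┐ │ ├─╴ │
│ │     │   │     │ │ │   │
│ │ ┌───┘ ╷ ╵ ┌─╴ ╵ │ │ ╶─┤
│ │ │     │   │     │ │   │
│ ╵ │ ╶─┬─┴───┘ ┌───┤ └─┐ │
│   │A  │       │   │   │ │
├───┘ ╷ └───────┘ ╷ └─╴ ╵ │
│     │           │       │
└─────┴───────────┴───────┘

Finding path from (9, 2) to (0, 6):
Path: (9,2) → (9,3) → (10,3) → (10,4) → (10,5) → (10,6) → (10,7) → (10,8) → (9,8) → (9,9) → (10,9) → (10,10) → (10,11) → (9,11) → (9,10) → (8,10) → (7,10) → (6,10) → (5,10) → (4,10) → (4,11) → (4,12) → (3,12) → (2,12) → (1,12) → (1,11) → (1,10) → (2,10) → (2,11) → (3,11) → (3,10) → (3,9) → (2,9) → (1,9) → (0,9) → (0,8) → (1,8) → (1,7) → (2,7) → (2,6) → (3,6) → (3,7) → (3,8) → (4,8) → (4,7) → (5,7) → (6,7) → (6,6) → (5,6) → (4,6) → (4,5) → (3,5) → (2,5) → (2,4) → (1,4) → (1,5) → (1,6) → (0,6)
Distance: 57 steps

Solution:

┌─┬───────────┬─────┬─────┐
│ │          B│  ↓ ↰│     │
│ ╵ ╷ ┌─────╴ ├─╴ ╷ ├───╴ │
│   │ │  ↱ → ↑│↓ ↲│↑│↓ ← ↰│
│ ┌─┤ └─┐ ╶─┬─┘ ┌─┘ │ ╶─┐ │
│ │ │   │↑ ↰│↓ ↲│  ↑│↳ ↓│↑│
│ │ └─┐ └─┐ │ ╶─┴─┐ └─╴ │ │
│ │   │   │↑│↳ → ↓│↑ ← ↲│↑│
│ │ ╷ ├─╴ │ └─┬─╴ ├─┬───┘ │
│ │ │ │   │↑ ↰│↓ ↲│ │↱ → ↑│
│ ╵ │ │ ┌─┴─┐ │ ┌─┘ │ ┌───┤
│   │ │ │   │↑│↓│   │↑│   │
├───┴─┤ │ ╷ │ ╵ │ ╶─┤ │ ╶─┤
│     │ │ │ │↑ ↲│   │↑│   │
│ ┌───┘ ├─┘ ├───┴─┐ │ ├─╴ │
│ │     │   │     │ │↑│   │
│ │ ┌───┘ ╷ ╵ ┌─╴ ╵ │ │ ╶─┤
│ │ │     │   │     │↑│   │
│ ╵ │ ╶─┬─┴───┘ ┌───┤ └─┐ │
│   │A ↓│       │↱ ↓│↑ ↰│ │
├───┘ ╷ └───────┘ ╷ └─╴ ╵ │
│     │↳ → → → → ↑│↳ → ↑  │
└─────┴───────────┴───────┘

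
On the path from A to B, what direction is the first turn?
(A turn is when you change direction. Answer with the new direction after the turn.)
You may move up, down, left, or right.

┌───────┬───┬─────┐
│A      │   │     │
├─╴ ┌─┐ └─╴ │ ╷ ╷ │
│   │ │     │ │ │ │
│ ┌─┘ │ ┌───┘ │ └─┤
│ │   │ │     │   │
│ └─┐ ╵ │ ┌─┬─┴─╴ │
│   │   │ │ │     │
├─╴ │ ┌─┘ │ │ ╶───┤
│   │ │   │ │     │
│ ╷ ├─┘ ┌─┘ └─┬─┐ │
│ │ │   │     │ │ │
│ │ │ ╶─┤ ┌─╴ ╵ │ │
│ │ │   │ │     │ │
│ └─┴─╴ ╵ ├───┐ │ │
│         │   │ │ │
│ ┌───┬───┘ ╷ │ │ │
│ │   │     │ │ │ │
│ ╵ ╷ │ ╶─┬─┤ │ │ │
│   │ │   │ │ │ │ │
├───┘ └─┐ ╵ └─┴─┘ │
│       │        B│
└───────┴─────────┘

Directions: right, down, left, down, down, right, down, left, down, down, down, right, right, right, up, left, up, right, up, right, up, up, right, right, up, up, right, down, down, right, down, left, left, down, right, right, down, down, down, down, down, down
First turn direction: down

Solution:

┌───────┬───┬─────┐
│A ↓    │   │↱ ↓  │
├─╴ ┌─┐ └─╴ │ ╷ ╷ │
│↓ ↲│ │     │↑│↓│ │
│ ┌─┘ │ ┌───┘ │ └─┤
│↓│   │ │↱ → ↑│↳ ↓│
│ └─┐ ╵ │ ┌─┬─┴─╴ │
│↳ ↓│   │↑│ │↓ ← ↲│
├─╴ │ ┌─┘ │ │ ╶───┤
│↓ ↲│ │↱ ↑│ │↳ → ↓│
│ ╷ ├─┘ ┌─┘ └─┬─┐ │
│↓│ │↱ ↑│     │ │↓│
│ │ │ ╶─┤ ┌─╴ ╵ │ │
│↓│ │↑ ↰│ │     │↓│
│ └─┴─╴ ╵ ├───┐ │ │
│↳ → → ↑  │   │ │↓│
│ ┌───┬───┘ ╷ │ │ │
│ │   │     │ │ │↓│
│ ╵ ╷ │ ╶─┬─┤ │ │ │
│   │ │   │ │ │ │↓│
├───┘ └─┐ ╵ └─┴─┘ │
│       │        B│
└───────┴─────────┘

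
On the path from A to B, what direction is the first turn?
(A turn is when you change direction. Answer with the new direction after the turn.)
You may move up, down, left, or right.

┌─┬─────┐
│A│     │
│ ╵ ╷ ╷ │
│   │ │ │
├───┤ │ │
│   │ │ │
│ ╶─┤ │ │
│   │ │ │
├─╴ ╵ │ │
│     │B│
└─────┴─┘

Directions: down, right, up, right, right, down, down, down, down
First turn direction: right

Solution:

┌─┬─────┐
│A│↱ → ↓│
│ ╵ ╷ ╷ │
│↳ ↑│ │↓│
├───┤ │ │
│   │ │↓│
│ ╶─┤ │ │
│   │ │↓│
├─╴ ╵ │ │
│     │B│
└─────┴─┘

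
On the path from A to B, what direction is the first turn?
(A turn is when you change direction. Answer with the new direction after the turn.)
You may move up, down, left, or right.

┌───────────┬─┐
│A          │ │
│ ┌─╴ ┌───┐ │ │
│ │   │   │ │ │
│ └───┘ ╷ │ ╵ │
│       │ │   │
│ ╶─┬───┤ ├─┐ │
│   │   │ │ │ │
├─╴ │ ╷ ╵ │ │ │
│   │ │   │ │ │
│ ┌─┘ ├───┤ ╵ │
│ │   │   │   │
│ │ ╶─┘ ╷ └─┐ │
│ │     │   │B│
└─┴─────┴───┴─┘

Directions: right, right, right, right, right, down, down, right, down, down, down, down
First turn direction: down

Solution:

┌───────────┬─┐
│A → → → → ↓│ │
│ ┌─╴ ┌───┐ │ │
│ │   │   │↓│ │
│ └───┘ ╷ │ ╵ │
│       │ │↳ ↓│
│ ╶─┬───┤ ├─┐ │
│   │   │ │ │↓│
├─╴ │ ╷ ╵ │ │ │
│   │ │   │ │↓│
│ ┌─┘ ├───┤ ╵ │
│ │   │   │  ↓│
│ │ ╶─┘ ╷ └─┐ │
│ │     │   │B│
└─┴─────┴───┴─┘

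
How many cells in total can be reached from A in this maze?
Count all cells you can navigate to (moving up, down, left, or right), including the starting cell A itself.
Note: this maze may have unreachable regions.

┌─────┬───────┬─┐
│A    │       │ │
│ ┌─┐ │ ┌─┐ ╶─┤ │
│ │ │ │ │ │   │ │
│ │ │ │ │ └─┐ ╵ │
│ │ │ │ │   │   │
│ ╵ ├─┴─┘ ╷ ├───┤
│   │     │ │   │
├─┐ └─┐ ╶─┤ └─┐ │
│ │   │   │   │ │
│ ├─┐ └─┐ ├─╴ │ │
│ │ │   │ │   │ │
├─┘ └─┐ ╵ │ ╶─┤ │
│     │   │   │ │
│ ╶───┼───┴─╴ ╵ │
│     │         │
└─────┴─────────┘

Using BFS/flood-fill to find all reachable cells from A:
Maze size: 8 × 8 = 64 total cells
21 cell(s) are walled off and cannot be reached from A.
Reachable cells: 43

Reachable region (· marks reachable cells):

┌─────┬───────┬─┐
│A · ·│       │ │
│ ┌─┐ │ ┌─┐ ╶─┤ │
│·│·│·│ │·│   │ │
│ │ │ │ │ └─┐ ╵ │
│·│·│·│ │· ·│   │
│ ╵ ├─┴─┘ ╷ ├───┤
│· ·│· · ·│·│· ·│
├─┐ └─┐ ╶─┤ └─┐ │
│ │· ·│· ·│· ·│·│
│ ├─┐ └─┐ ├─╴ │ │
│ │ │· ·│·│· ·│·│
├─┘ └─┐ ╵ │ ╶─┤ │
│     │· ·│· ·│·│
│ ╶───┼───┴─╴ ╵ │
│     │· · · · ·│
└─────┴─────────┘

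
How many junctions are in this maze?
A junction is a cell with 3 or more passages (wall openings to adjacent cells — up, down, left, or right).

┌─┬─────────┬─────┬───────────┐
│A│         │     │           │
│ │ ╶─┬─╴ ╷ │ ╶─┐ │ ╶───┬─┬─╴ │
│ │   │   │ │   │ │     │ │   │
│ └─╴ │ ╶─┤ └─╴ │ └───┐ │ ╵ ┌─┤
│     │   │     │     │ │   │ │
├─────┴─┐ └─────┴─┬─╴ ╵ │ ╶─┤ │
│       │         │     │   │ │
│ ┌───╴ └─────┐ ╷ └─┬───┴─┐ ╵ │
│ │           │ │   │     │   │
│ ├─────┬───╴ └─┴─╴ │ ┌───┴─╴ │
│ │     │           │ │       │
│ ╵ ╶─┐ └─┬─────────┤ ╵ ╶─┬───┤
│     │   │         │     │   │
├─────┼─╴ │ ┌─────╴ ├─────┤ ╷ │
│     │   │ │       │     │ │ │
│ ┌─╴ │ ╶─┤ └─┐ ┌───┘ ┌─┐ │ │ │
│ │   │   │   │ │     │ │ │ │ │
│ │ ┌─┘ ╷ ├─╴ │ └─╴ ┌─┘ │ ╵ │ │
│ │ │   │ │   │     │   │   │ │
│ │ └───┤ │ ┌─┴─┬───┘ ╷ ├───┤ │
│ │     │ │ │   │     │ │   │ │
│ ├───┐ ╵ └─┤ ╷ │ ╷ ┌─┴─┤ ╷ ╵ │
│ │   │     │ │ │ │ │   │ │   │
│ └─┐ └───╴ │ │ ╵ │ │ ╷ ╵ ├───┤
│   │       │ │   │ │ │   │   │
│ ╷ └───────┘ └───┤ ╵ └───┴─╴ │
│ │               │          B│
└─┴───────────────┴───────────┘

Checking each cell for number of passages:

Junctions found (3+ passages):
  (0, 4): 3 passages
  (2, 12): 3 passages
  (3, 7): 3 passages
  (3, 10): 3 passages
  (4, 3): 3 passages
  (4, 14): 3 passages
  (5, 6): 3 passages
  (6, 1): 3 passages
  (6, 11): 3 passages
  (7, 7): 3 passages
  (8, 3): 3 passages
  (8, 9): 3 passages
  (9, 11): 3 passages
  (10, 9): 3 passages
  (11, 4): 3 passages
  (12, 0): 3 passages
  (13, 6): 3 passages
  (13, 10): 3 passages
Total junctions: 18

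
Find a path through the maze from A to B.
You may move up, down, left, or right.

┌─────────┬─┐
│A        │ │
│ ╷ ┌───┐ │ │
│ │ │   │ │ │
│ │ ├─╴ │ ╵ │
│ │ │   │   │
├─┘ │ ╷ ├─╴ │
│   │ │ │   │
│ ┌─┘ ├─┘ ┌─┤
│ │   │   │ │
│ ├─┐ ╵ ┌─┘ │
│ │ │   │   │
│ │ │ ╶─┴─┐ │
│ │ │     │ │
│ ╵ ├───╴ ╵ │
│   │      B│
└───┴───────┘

Finding the shortest path through the maze:
Path length: 18 steps
Directions: right → right → right → right → down → down → right → down → left → down → left → down → left → down → right → right → down → right

Solution:

┌─────────┬─┐
│A → → → ↓│ │
│ ╷ ┌───┐ │ │
│ │ │   │↓│ │
│ │ ├─╴ │ ╵ │
│ │ │   │↳ ↓│
├─┘ │ ╷ ├─╴ │
│   │ │ │↓ ↲│
│ ┌─┘ ├─┘ ┌─┤
│ │   │↓ ↲│ │
│ ├─┐ ╵ ┌─┘ │
│ │ │↓ ↲│   │
│ │ │ ╶─┴─┐ │
│ │ │↳ → ↓│ │
│ ╵ ├───╴ ╵ │
│   │    ↳ B│
└───┴───────┘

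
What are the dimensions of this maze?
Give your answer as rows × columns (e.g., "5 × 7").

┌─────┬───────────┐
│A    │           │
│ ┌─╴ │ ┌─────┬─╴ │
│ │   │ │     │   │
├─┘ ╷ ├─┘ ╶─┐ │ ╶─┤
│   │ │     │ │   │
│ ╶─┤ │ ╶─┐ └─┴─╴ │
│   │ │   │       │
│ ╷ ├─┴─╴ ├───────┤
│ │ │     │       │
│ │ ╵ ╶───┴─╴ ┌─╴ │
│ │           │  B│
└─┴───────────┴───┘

Counting the maze dimensions:
Rows (vertical): 6
Columns (horizontal): 9
Dimensions: 6 × 9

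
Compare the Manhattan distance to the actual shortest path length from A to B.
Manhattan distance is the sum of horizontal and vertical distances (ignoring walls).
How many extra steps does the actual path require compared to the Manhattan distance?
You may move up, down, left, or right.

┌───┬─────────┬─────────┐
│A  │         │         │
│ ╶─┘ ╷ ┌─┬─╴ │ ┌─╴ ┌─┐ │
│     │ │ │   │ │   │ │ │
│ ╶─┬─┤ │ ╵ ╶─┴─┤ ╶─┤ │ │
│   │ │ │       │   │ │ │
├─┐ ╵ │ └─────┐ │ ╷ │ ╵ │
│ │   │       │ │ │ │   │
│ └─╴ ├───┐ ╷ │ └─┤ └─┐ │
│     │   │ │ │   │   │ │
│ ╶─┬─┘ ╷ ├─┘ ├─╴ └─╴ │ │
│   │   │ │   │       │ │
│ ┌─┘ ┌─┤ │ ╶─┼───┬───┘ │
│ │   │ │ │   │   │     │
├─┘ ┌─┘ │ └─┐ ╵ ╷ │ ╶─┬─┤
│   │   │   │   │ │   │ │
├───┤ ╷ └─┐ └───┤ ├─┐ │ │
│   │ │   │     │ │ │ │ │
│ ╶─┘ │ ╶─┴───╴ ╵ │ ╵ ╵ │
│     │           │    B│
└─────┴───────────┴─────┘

Manhattan distance: |9 - 0| + |11 - 0| = 20
Actual path length: 42
Extra steps: 42 - 20 = 22

Solution:

┌───┬─────────┬─────────┐
│A  │↱ → → → ↓│    ↱ → ↓│
│ ╶─┘ ╷ ┌─┬─╴ │ ┌─╴ ┌─┐ │
│↳ → ↑│ │ │↓ ↲│ │↱ ↑│ │↓│
│ ╶─┬─┤ │ ╵ ╶─┴─┤ ╶─┤ │ │
│   │ │ │  ↳ → ↓│↑ ↰│ │↓│
├─┐ ╵ │ └─────┐ │ ╷ │ ╵ │
│ │   │       │↓│ │↑│  ↓│
│ └─╴ ├───┐ ╷ │ └─┤ └─┐ │
│     │   │ │ │↳ ↓│↑ ↰│↓│
│ ╶─┬─┘ ╷ ├─┘ ├─╴ └─╴ │ │
│   │   │ │   │  ↳ → ↑│↓│
│ ┌─┘ ┌─┤ │ ╶─┼───┬───┘ │
│ │   │ │ │   │   │↓ ← ↲│
├─┘ ┌─┘ │ └─┐ ╵ ╷ │ ╶─┬─┤
│   │   │   │   │ │↳ ↓│ │
├───┤ ╷ └─┐ └───┤ ├─┐ │ │
│   │ │   │     │ │ │↓│ │
│ ╶─┘ │ ╶─┴───╴ ╵ │ ╵ ╵ │
│     │           │  ↳ B│
└─────┴───────────┴─────┘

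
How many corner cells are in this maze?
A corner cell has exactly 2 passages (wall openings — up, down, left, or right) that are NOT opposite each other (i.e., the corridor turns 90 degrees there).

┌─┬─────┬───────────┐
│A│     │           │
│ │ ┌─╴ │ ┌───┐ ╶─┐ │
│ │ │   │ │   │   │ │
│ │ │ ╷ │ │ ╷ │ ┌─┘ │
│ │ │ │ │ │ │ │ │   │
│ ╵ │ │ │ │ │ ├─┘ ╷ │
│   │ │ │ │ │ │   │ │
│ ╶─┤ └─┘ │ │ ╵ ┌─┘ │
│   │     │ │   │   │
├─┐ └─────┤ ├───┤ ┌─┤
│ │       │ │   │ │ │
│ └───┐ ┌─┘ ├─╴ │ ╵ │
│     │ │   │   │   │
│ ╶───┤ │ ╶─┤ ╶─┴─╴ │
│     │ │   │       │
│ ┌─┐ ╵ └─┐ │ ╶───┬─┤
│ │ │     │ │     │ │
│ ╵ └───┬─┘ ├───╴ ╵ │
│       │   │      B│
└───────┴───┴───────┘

Counting corner cells (2 non-opposite passages):
Total corners: 36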